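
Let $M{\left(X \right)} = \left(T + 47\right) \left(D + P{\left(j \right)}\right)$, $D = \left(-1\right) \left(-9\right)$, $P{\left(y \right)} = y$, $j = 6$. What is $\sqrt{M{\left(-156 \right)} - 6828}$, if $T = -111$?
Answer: $2 i \sqrt{1947} \approx 88.25 i$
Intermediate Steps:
$D = 9$
$M{\left(X \right)} = -960$ ($M{\left(X \right)} = \left(-111 + 47\right) \left(9 + 6\right) = \left(-64\right) 15 = -960$)
$\sqrt{M{\left(-156 \right)} - 6828} = \sqrt{-960 - 6828} = \sqrt{-7788} = 2 i \sqrt{1947}$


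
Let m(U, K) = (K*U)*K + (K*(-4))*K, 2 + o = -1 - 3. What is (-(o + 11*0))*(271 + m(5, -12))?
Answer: 2490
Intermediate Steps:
o = -6 (o = -2 + (-1 - 3) = -2 - 4 = -6)
m(U, K) = -4*K² + U*K² (m(U, K) = U*K² + (-4*K)*K = U*K² - 4*K² = -4*K² + U*K²)
(-(o + 11*0))*(271 + m(5, -12)) = (-(-6 + 11*0))*(271 + (-12)²*(-4 + 5)) = (-(-6 + 0))*(271 + 144*1) = (-1*(-6))*(271 + 144) = 6*415 = 2490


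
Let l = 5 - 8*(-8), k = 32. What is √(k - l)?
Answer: I*√37 ≈ 6.0828*I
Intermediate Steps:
l = 69 (l = 5 + 64 = 69)
√(k - l) = √(32 - 1*69) = √(32 - 69) = √(-37) = I*√37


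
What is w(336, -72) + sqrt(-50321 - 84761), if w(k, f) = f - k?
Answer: -408 + I*sqrt(135082) ≈ -408.0 + 367.54*I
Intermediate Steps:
w(336, -72) + sqrt(-50321 - 84761) = (-72 - 1*336) + sqrt(-50321 - 84761) = (-72 - 336) + sqrt(-135082) = -408 + I*sqrt(135082)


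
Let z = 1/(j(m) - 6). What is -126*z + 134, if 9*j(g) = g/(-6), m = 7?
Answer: 51158/331 ≈ 154.56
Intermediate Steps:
j(g) = -g/54 (j(g) = (g/(-6))/9 = (g*(-⅙))/9 = (-g/6)/9 = -g/54)
z = -54/331 (z = 1/(-1/54*7 - 6) = 1/(-7/54 - 6) = 1/(-331/54) = -54/331 ≈ -0.16314)
-126*z + 134 = -126*(-54/331) + 134 = 6804/331 + 134 = 51158/331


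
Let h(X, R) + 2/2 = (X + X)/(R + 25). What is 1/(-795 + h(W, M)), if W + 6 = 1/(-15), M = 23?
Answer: -360/286651 ≈ -0.0012559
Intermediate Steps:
W = -91/15 (W = -6 + 1/(-15) = -6 - 1/15 = -91/15 ≈ -6.0667)
h(X, R) = -1 + 2*X/(25 + R) (h(X, R) = -1 + (X + X)/(R + 25) = -1 + (2*X)/(25 + R) = -1 + 2*X/(25 + R))
1/(-795 + h(W, M)) = 1/(-795 + (-25 - 1*23 + 2*(-91/15))/(25 + 23)) = 1/(-795 + (-25 - 23 - 182/15)/48) = 1/(-795 + (1/48)*(-902/15)) = 1/(-795 - 451/360) = 1/(-286651/360) = -360/286651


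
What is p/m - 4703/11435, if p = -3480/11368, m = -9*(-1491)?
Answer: -1030846606/2506288995 ≈ -0.41130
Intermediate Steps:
m = 13419
p = -15/49 (p = -3480*1/11368 = -15/49 ≈ -0.30612)
p/m - 4703/11435 = -15/49/13419 - 4703/11435 = -15/49*1/13419 - 4703*1/11435 = -5/219177 - 4703/11435 = -1030846606/2506288995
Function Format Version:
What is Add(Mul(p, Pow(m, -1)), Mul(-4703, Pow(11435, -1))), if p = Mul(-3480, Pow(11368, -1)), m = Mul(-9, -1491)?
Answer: Rational(-1030846606, 2506288995) ≈ -0.41130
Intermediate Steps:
m = 13419
p = Rational(-15, 49) (p = Mul(-3480, Rational(1, 11368)) = Rational(-15, 49) ≈ -0.30612)
Add(Mul(p, Pow(m, -1)), Mul(-4703, Pow(11435, -1))) = Add(Mul(Rational(-15, 49), Pow(13419, -1)), Mul(-4703, Pow(11435, -1))) = Add(Mul(Rational(-15, 49), Rational(1, 13419)), Mul(-4703, Rational(1, 11435))) = Add(Rational(-5, 219177), Rational(-4703, 11435)) = Rational(-1030846606, 2506288995)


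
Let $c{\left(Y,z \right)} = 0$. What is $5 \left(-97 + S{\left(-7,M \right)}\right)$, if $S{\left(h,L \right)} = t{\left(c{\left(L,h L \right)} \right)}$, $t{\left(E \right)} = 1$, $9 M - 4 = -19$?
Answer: $-480$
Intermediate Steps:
$M = - \frac{5}{3}$ ($M = \frac{4}{9} + \frac{1}{9} \left(-19\right) = \frac{4}{9} - \frac{19}{9} = - \frac{5}{3} \approx -1.6667$)
$S{\left(h,L \right)} = 1$
$5 \left(-97 + S{\left(-7,M \right)}\right) = 5 \left(-97 + 1\right) = 5 \left(-96\right) = -480$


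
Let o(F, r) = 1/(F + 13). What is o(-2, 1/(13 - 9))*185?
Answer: 185/11 ≈ 16.818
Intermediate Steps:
o(F, r) = 1/(13 + F)
o(-2, 1/(13 - 9))*185 = 185/(13 - 2) = 185/11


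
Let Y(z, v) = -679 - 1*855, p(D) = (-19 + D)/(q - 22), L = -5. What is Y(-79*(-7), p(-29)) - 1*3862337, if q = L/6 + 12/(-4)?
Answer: -3863871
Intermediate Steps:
q = -23/6 (q = -5/6 + 12/(-4) = -5*⅙ + 12*(-¼) = -⅚ - 3 = -23/6 ≈ -3.8333)
p(D) = 114/155 - 6*D/155 (p(D) = (-19 + D)/(-23/6 - 22) = (-19 + D)/(-155/6) = (-19 + D)*(-6/155) = 114/155 - 6*D/155)
Y(z, v) = -1534 (Y(z, v) = -679 - 855 = -1534)
Y(-79*(-7), p(-29)) - 1*3862337 = -1534 - 1*3862337 = -1534 - 3862337 = -3863871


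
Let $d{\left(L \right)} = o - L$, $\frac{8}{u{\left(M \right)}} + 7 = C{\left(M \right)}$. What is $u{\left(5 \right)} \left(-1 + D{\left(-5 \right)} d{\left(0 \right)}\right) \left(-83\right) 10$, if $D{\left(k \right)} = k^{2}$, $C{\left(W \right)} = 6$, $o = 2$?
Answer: $325360$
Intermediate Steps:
$u{\left(M \right)} = -8$ ($u{\left(M \right)} = \frac{8}{-7 + 6} = \frac{8}{-1} = 8 \left(-1\right) = -8$)
$d{\left(L \right)} = 2 - L$
$u{\left(5 \right)} \left(-1 + D{\left(-5 \right)} d{\left(0 \right)}\right) \left(-83\right) 10 = - 8 \left(-1 + \left(-5\right)^{2} \left(2 - 0\right)\right) \left(-83\right) 10 = - 8 \left(-1 + 25 \left(2 + 0\right)\right) \left(-83\right) 10 = - 8 \left(-1 + 25 \cdot 2\right) \left(-83\right) 10 = - 8 \left(-1 + 50\right) \left(-83\right) 10 = \left(-8\right) 49 \left(-83\right) 10 = \left(-392\right) \left(-83\right) 10 = 32536 \cdot 10 = 325360$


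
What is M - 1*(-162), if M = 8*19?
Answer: 314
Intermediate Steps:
M = 152
M - 1*(-162) = 152 - 1*(-162) = 152 + 162 = 314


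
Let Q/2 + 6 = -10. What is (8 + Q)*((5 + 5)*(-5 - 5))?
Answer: 2400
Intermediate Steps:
Q = -32 (Q = -12 + 2*(-10) = -12 - 20 = -32)
(8 + Q)*((5 + 5)*(-5 - 5)) = (8 - 32)*((5 + 5)*(-5 - 5)) = -240*(-10) = -24*(-100) = 2400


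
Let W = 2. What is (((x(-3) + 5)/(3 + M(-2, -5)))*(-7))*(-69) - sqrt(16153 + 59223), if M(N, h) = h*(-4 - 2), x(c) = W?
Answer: 1127/11 - 4*sqrt(4711) ≈ -172.09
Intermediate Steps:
x(c) = 2
M(N, h) = -6*h (M(N, h) = h*(-6) = -6*h)
(((x(-3) + 5)/(3 + M(-2, -5)))*(-7))*(-69) - sqrt(16153 + 59223) = (((2 + 5)/(3 - 6*(-5)))*(-7))*(-69) - sqrt(16153 + 59223) = ((7/(3 + 30))*(-7))*(-69) - sqrt(75376) = ((7/33)*(-7))*(-69) - 4*sqrt(4711) = -49/33*(-69) - 4*sqrt(4711) = 1127/11 - 4*sqrt(4711)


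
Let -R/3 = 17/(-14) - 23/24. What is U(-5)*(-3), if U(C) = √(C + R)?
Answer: -3*√1190/28 ≈ -3.6960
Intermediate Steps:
R = 365/56 (R = -3*(17/(-14) - 23/24) = -3*(17*(-1/14) - 23*1/24) = -3*(-17/14 - 23/24) = -3*(-365/168) = 365/56 ≈ 6.5179)
U(C) = √(365/56 + C) (U(C) = √(C + 365/56) = √(365/56 + C))
U(-5)*(-3) = (√(5110 + 784*(-5))/28)*(-3) = (√(5110 - 3920)/28)*(-3) = (√1190/28)*(-3) = -3*√1190/28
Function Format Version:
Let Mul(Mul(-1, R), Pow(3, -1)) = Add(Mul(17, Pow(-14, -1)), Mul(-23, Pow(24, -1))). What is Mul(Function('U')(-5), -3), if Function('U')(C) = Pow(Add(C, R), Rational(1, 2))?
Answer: Mul(Rational(-3, 28), Pow(1190, Rational(1, 2))) ≈ -3.6960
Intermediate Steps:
R = Rational(365, 56) (R = Mul(-3, Add(Mul(17, Pow(-14, -1)), Mul(-23, Pow(24, -1)))) = Mul(-3, Add(Mul(17, Rational(-1, 14)), Mul(-23, Rational(1, 24)))) = Mul(-3, Add(Rational(-17, 14), Rational(-23, 24))) = Mul(-3, Rational(-365, 168)) = Rational(365, 56) ≈ 6.5179)
Function('U')(C) = Pow(Add(Rational(365, 56), C), Rational(1, 2)) (Function('U')(C) = Pow(Add(C, Rational(365, 56)), Rational(1, 2)) = Pow(Add(Rational(365, 56), C), Rational(1, 2)))
Mul(Function('U')(-5), -3) = Mul(Mul(Rational(1, 28), Pow(Add(5110, Mul(784, -5)), Rational(1, 2))), -3) = Mul(Mul(Rational(1, 28), Pow(Add(5110, -3920), Rational(1, 2))), -3) = Mul(Mul(Rational(1, 28), Pow(1190, Rational(1, 2))), -3) = Mul(Rational(-3, 28), Pow(1190, Rational(1, 2)))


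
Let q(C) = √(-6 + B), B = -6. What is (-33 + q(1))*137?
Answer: -4521 + 274*I*√3 ≈ -4521.0 + 474.58*I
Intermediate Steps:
q(C) = 2*I*√3 (q(C) = √(-6 - 6) = √(-12) = 2*I*√3)
(-33 + q(1))*137 = (-33 + 2*I*√3)*137 = -4521 + 274*I*√3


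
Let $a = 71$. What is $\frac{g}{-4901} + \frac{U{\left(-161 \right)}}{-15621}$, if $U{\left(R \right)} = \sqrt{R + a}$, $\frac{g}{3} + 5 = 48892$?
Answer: $- \frac{146661}{4901} - \frac{i \sqrt{10}}{5207} \approx -29.925 - 0.00060731 i$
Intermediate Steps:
$g = 146661$ ($g = -15 + 3 \cdot 48892 = -15 + 146676 = 146661$)
$U{\left(R \right)} = \sqrt{71 + R}$ ($U{\left(R \right)} = \sqrt{R + 71} = \sqrt{71 + R}$)
$\frac{g}{-4901} + \frac{U{\left(-161 \right)}}{-15621} = \frac{146661}{-4901} + \frac{\sqrt{71 - 161}}{-15621} = 146661 \left(- \frac{1}{4901}\right) + \sqrt{-90} \left(- \frac{1}{15621}\right) = - \frac{146661}{4901} + 3 i \sqrt{10} \left(- \frac{1}{15621}\right) = - \frac{146661}{4901} - \frac{i \sqrt{10}}{5207}$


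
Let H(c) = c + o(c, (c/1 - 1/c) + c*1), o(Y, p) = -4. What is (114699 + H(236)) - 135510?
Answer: -20579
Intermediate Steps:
H(c) = -4 + c (H(c) = c - 4 = -4 + c)
(114699 + H(236)) - 135510 = (114699 + (-4 + 236)) - 135510 = (114699 + 232) - 135510 = 114931 - 135510 = -20579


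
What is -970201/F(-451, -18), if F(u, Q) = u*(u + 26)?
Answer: -970201/191675 ≈ -5.0617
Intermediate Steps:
F(u, Q) = u*(26 + u)
-970201/F(-451, -18) = -970201*(-1/(451*(26 - 451))) = -970201/((-451*(-425))) = -970201/191675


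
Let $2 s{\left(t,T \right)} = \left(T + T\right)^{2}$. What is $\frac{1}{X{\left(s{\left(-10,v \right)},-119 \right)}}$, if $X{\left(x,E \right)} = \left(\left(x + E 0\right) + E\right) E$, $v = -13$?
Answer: $- \frac{1}{26061} \approx -3.8372 \cdot 10^{-5}$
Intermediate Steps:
$s{\left(t,T \right)} = 2 T^{2}$ ($s{\left(t,T \right)} = \frac{\left(T + T\right)^{2}}{2} = \frac{\left(2 T\right)^{2}}{2} = \frac{4 T^{2}}{2} = 2 T^{2}$)
$X{\left(x,E \right)} = E \left(E + x\right)$ ($X{\left(x,E \right)} = \left(\left(x + 0\right) + E\right) E = \left(x + E\right) E = \left(E + x\right) E = E \left(E + x\right)$)
$\frac{1}{X{\left(s{\left(-10,v \right)},-119 \right)}} = \frac{1}{\left(-119\right) \left(-119 + 2 \left(-13\right)^{2}\right)} = \frac{1}{\left(-119\right) \left(-119 + 2 \cdot 169\right)} = \frac{1}{\left(-119\right) \left(-119 + 338\right)} = \frac{1}{\left(-119\right) 219} = \frac{1}{-26061} = - \frac{1}{26061}$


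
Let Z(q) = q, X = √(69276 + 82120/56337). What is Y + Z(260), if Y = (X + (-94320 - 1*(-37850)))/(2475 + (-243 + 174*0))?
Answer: 261925/1116 + √54969195836121/62872092 ≈ 234.82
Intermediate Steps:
X = 2*√54969195836121/56337 (X = √(69276 + 82120*(1/56337)) = √(69276 + 82120/56337) = √(3902884132/56337) = 2*√54969195836121/56337 ≈ 263.21)
Y = -28235/1116 + √54969195836121/62872092 (Y = (2*√54969195836121/56337 + (-94320 - 1*(-37850)))/(2475 + (-243 + 174*0)) = (2*√54969195836121/56337 + (-94320 + 37850))/(2475 + (-243 + 0)) = (2*√54969195836121/56337 - 56470)/(2475 - 243) = (-56470 + 2*√54969195836121/56337)/2232 = (-56470 + 2*√54969195836121/56337)*(1/2232) = -28235/1116 + √54969195836121/62872092 ≈ -25.182)
Y + Z(260) = (-28235/1116 + √54969195836121/62872092) + 260 = 261925/1116 + √54969195836121/62872092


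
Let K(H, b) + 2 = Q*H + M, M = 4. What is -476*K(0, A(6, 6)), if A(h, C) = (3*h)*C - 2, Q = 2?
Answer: -952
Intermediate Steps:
A(h, C) = -2 + 3*C*h (A(h, C) = 3*C*h - 2 = -2 + 3*C*h)
K(H, b) = 2 + 2*H (K(H, b) = -2 + (2*H + 4) = -2 + (4 + 2*H) = 2 + 2*H)
-476*K(0, A(6, 6)) = -476*(2 + 2*0) = -476*(2 + 0) = -476*2 = -952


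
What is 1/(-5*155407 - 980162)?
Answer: -1/1757197 ≈ -5.6909e-7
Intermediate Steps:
1/(-5*155407 - 980162) = 1/(-777035 - 980162) = 1/(-1757197) = -1/1757197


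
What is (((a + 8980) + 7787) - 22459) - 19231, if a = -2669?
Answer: -27592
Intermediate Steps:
(((a + 8980) + 7787) - 22459) - 19231 = (((-2669 + 8980) + 7787) - 22459) - 19231 = ((6311 + 7787) - 22459) - 19231 = (14098 - 22459) - 19231 = -8361 - 19231 = -27592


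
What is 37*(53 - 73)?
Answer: -740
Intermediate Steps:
37*(53 - 73) = 37*(-20) = -740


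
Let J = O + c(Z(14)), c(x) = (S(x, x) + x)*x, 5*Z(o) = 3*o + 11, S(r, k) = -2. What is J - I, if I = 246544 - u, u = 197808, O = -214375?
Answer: -6575496/25 ≈ -2.6302e+5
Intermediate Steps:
Z(o) = 11/5 + 3*o/5 (Z(o) = (3*o + 11)/5 = (11 + 3*o)/5 = 11/5 + 3*o/5)
c(x) = x*(-2 + x) (c(x) = (-2 + x)*x = x*(-2 + x))
J = -5357096/25 (J = -214375 + (11/5 + (⅗)*14)*(-2 + (11/5 + (⅗)*14)) = -214375 + (11/5 + 42/5)*(-2 + (11/5 + 42/5)) = -214375 + 53*(-2 + 53/5)/5 = -214375 + (53/5)*(43/5) = -214375 + 2279/25 = -5357096/25 ≈ -2.1428e+5)
I = 48736 (I = 246544 - 1*197808 = 246544 - 197808 = 48736)
J - I = -5357096/25 - 1*48736 = -5357096/25 - 48736 = -6575496/25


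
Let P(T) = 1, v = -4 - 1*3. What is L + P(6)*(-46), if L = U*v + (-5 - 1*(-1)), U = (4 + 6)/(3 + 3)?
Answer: -185/3 ≈ -61.667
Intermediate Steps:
U = 5/3 (U = 10/6 = 10*(1/6) = 5/3 ≈ 1.6667)
v = -7 (v = -4 - 3 = -7)
L = -47/3 (L = (5/3)*(-7) + (-5 - 1*(-1)) = -35/3 + (-5 + 1) = -35/3 - 4 = -47/3 ≈ -15.667)
L + P(6)*(-46) = -47/3 + 1*(-46) = -47/3 - 46 = -185/3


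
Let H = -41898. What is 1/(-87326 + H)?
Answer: -1/129224 ≈ -7.7385e-6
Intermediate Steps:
1/(-87326 + H) = 1/(-87326 - 41898) = 1/(-129224) = -1/129224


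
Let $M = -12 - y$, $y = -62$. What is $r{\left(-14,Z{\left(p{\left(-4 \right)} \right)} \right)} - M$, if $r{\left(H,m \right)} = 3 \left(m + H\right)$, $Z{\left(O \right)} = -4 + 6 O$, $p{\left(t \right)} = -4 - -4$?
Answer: $-104$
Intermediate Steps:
$p{\left(t \right)} = 0$ ($p{\left(t \right)} = -4 + 4 = 0$)
$r{\left(H,m \right)} = 3 H + 3 m$ ($r{\left(H,m \right)} = 3 \left(H + m\right) = 3 H + 3 m$)
$M = 50$ ($M = -12 - -62 = -12 + 62 = 50$)
$r{\left(-14,Z{\left(p{\left(-4 \right)} \right)} \right)} - M = \left(3 \left(-14\right) + 3 \left(-4 + 6 \cdot 0\right)\right) - 50 = \left(-42 + 3 \left(-4 + 0\right)\right) - 50 = \left(-42 + 3 \left(-4\right)\right) - 50 = \left(-42 - 12\right) - 50 = -54 - 50 = -104$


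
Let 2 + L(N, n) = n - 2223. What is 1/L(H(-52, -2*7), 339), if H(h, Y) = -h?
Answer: -1/1886 ≈ -0.00053022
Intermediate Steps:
L(N, n) = -2225 + n (L(N, n) = -2 + (n - 2223) = -2 + (-2223 + n) = -2225 + n)
1/L(H(-52, -2*7), 339) = 1/(-2225 + 339) = 1/(-1886) = -1/1886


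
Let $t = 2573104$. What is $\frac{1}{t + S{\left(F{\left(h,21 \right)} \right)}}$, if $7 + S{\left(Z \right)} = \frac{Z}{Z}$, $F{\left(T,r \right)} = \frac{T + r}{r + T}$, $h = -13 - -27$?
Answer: $\frac{1}{2573098} \approx 3.8864 \cdot 10^{-7}$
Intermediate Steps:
$h = 14$ ($h = -13 + 27 = 14$)
$F{\left(T,r \right)} = 1$ ($F{\left(T,r \right)} = \frac{T + r}{T + r} = 1$)
$S{\left(Z \right)} = -6$ ($S{\left(Z \right)} = -7 + \frac{Z}{Z} = -7 + 1 = -6$)
$\frac{1}{t + S{\left(F{\left(h,21 \right)} \right)}} = \frac{1}{2573104 - 6} = \frac{1}{2573098}$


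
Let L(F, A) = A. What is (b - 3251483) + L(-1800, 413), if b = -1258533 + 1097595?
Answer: -3412008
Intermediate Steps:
b = -160938
(b - 3251483) + L(-1800, 413) = (-160938 - 3251483) + 413 = -3412421 + 413 = -3412008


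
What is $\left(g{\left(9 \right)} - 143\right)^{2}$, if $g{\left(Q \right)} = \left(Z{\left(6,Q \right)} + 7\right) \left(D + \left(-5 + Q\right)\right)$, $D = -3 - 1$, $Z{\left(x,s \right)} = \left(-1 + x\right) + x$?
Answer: $20449$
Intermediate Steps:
$Z{\left(x,s \right)} = -1 + 2 x$
$D = -4$
$g{\left(Q \right)} = -162 + 18 Q$ ($g{\left(Q \right)} = \left(\left(-1 + 2 \cdot 6\right) + 7\right) \left(-4 + \left(-5 + Q\right)\right) = \left(\left(-1 + 12\right) + 7\right) \left(-9 + Q\right) = \left(11 + 7\right) \left(-9 + Q\right) = 18 \left(-9 + Q\right) = -162 + 18 Q$)
$\left(g{\left(9 \right)} - 143\right)^{2} = \left(\left(-162 + 18 \cdot 9\right) - 143\right)^{2} = \left(\left(-162 + 162\right) - 143\right)^{2} = \left(0 - 143\right)^{2} = \left(-143\right)^{2} = 20449$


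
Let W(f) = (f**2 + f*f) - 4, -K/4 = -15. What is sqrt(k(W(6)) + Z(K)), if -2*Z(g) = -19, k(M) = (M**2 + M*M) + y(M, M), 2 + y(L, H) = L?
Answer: sqrt(37294)/2 ≈ 96.558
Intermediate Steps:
K = 60 (K = -4*(-15) = 60)
y(L, H) = -2 + L
W(f) = -4 + 2*f**2 (W(f) = (f**2 + f**2) - 4 = 2*f**2 - 4 = -4 + 2*f**2)
k(M) = -2 + M + 2*M**2 (k(M) = (M**2 + M*M) + (-2 + M) = (M**2 + M**2) + (-2 + M) = 2*M**2 + (-2 + M) = -2 + M + 2*M**2)
Z(g) = 19/2 (Z(g) = -1/2*(-19) = 19/2)
sqrt(k(W(6)) + Z(K)) = sqrt((-2 + (-4 + 2*6**2) + 2*(-4 + 2*6**2)**2) + 19/2) = sqrt((-2 + (-4 + 2*36) + 2*(-4 + 2*36)**2) + 19/2) = sqrt((-2 + (-4 + 72) + 2*(-4 + 72)**2) + 19/2) = sqrt((-2 + 68 + 2*68**2) + 19/2) = sqrt((-2 + 68 + 2*4624) + 19/2) = sqrt((-2 + 68 + 9248) + 19/2) = sqrt(9314 + 19/2) = sqrt(18647/2) = sqrt(37294)/2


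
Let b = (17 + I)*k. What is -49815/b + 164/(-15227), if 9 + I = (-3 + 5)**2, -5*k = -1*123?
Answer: -10278881/60908 ≈ -168.76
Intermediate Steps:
k = 123/5 (k = -(-1)*123/5 = -1/5*(-123) = 123/5 ≈ 24.600)
I = -5 (I = -9 + (-3 + 5)**2 = -9 + 2**2 = -9 + 4 = -5)
b = 1476/5 (b = (17 - 5)*(123/5) = 12*(123/5) = 1476/5 ≈ 295.20)
-49815/b + 164/(-15227) = -49815/1476/5 + 164/(-15227) = -49815*5/1476 + 164*(-1/15227) = -675/4 - 164/15227 = -10278881/60908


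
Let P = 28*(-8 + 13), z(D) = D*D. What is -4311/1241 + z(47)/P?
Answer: 2137829/173740 ≈ 12.305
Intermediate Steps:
z(D) = D²
P = 140 (P = 28*5 = 140)
-4311/1241 + z(47)/P = -4311/1241 + 47²/140 = -4311*1/1241 + 2209*(1/140) = -4311/1241 + 2209/140 = 2137829/173740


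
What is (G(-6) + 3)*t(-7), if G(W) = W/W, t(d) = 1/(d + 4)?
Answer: -4/3 ≈ -1.3333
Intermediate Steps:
t(d) = 1/(4 + d)
G(W) = 1
(G(-6) + 3)*t(-7) = (1 + 3)/(4 - 7) = 4/(-3) = 4*(-⅓) = -4/3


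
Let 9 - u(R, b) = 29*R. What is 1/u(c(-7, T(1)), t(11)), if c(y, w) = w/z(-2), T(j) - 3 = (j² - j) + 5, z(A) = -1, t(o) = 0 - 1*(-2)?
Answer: 1/241 ≈ 0.0041494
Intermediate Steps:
t(o) = 2 (t(o) = 0 + 2 = 2)
T(j) = 8 + j² - j (T(j) = 3 + ((j² - j) + 5) = 3 + (5 + j² - j) = 8 + j² - j)
c(y, w) = -w (c(y, w) = w/(-1) = w*(-1) = -w)
u(R, b) = 9 - 29*R
1/u(c(-7, T(1)), t(11)) = 1/(9 - (-29)*(8 + 1² - 1*1)) = 1/(9 - (-29)*(8 + 1 - 1)) = 1/(9 - (-29)*8) = 1/(9 - 29*(-8)) = 1/(9 + 232) = 1/241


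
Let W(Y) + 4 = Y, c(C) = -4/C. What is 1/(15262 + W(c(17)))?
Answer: 17/259382 ≈ 6.5540e-5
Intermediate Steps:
W(Y) = -4 + Y
1/(15262 + W(c(17))) = 1/(15262 + (-4 - 4/17)) = 1/(15262 - 72/17) = 1/(259382/17) = 17/259382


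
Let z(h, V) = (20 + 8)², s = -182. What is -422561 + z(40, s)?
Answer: -421777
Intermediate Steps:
z(h, V) = 784 (z(h, V) = 28² = 784)
-422561 + z(40, s) = -422561 + 784 = -421777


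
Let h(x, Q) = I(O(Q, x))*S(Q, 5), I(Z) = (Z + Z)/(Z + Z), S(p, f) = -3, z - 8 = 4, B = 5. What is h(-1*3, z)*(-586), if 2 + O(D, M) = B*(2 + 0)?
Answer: 1758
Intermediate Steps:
z = 12 (z = 8 + 4 = 12)
O(D, M) = 8 (O(D, M) = -2 + 5*(2 + 0) = -2 + 5*2 = -2 + 10 = 8)
I(Z) = 1 (I(Z) = (2*Z)/((2*Z)) = (2*Z)*(1/(2*Z)) = 1)
h(x, Q) = -3 (h(x, Q) = 1*(-3) = -3)
h(-1*3, z)*(-586) = -3*(-586) = 1758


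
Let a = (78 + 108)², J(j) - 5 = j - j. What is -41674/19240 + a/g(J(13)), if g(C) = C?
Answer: 66541867/9620 ≈ 6917.0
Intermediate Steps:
J(j) = 5 (J(j) = 5 + (j - j) = 5 + 0 = 5)
a = 34596 (a = 186² = 34596)
-41674/19240 + a/g(J(13)) = -41674/19240 + 34596/5 = -41674*1/19240 + 34596*(⅕) = -20837/9620 + 34596/5 = 66541867/9620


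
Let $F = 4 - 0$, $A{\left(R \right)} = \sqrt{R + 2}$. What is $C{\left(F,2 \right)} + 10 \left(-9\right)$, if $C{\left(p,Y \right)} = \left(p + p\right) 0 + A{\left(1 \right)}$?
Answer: $-90 + \sqrt{3} \approx -88.268$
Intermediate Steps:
$A{\left(R \right)} = \sqrt{2 + R}$
$F = 4$ ($F = 4 + 0 = 4$)
$C{\left(p,Y \right)} = \sqrt{3}$ ($C{\left(p,Y \right)} = \left(p + p\right) 0 + \sqrt{2 + 1} = 2 p 0 + \sqrt{3} = 0 + \sqrt{3} = \sqrt{3}$)
$C{\left(F,2 \right)} + 10 \left(-9\right) = \sqrt{3} + 10 \left(-9\right) = \sqrt{3} - 90 = -90 + \sqrt{3}$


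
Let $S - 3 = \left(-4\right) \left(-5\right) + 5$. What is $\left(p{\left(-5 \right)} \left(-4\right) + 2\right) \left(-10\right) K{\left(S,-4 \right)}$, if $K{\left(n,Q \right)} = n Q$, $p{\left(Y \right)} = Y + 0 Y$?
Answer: $24640$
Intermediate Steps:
$p{\left(Y \right)} = Y$ ($p{\left(Y \right)} = Y + 0 = Y$)
$S = 28$ ($S = 3 + \left(\left(-4\right) \left(-5\right) + 5\right) = 3 + \left(20 + 5\right) = 3 + 25 = 28$)
$K{\left(n,Q \right)} = Q n$
$\left(p{\left(-5 \right)} \left(-4\right) + 2\right) \left(-10\right) K{\left(S,-4 \right)} = \left(\left(-5\right) \left(-4\right) + 2\right) \left(-10\right) \left(\left(-4\right) 28\right) = \left(20 + 2\right) \left(-10\right) \left(-112\right) = 22 \left(-10\right) \left(-112\right) = \left(-220\right) \left(-112\right) = 24640$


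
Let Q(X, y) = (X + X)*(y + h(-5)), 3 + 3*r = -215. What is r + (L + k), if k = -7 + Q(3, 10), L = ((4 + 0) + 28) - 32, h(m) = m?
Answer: -149/3 ≈ -49.667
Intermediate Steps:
r = -218/3 (r = -1 + (⅓)*(-215) = -1 - 215/3 = -218/3 ≈ -72.667)
Q(X, y) = 2*X*(-5 + y) (Q(X, y) = (X + X)*(y - 5) = (2*X)*(-5 + y) = 2*X*(-5 + y))
L = 0 (L = (4 + 28) - 32 = 32 - 32 = 0)
k = 23 (k = -7 + 2*3*(-5 + 10) = -7 + 2*3*5 = -7 + 30 = 23)
r + (L + k) = -218/3 + (0 + 23) = -218/3 + 23 = -149/3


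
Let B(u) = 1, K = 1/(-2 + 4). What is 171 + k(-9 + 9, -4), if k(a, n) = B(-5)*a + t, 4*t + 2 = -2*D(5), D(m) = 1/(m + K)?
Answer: 3749/22 ≈ 170.41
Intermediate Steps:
K = ½ (K = 1/2 = ½ ≈ 0.50000)
D(m) = 1/(½ + m) (D(m) = 1/(m + ½) = 1/(½ + m))
t = -13/22 (t = -½ + (-4/(1 + 2*5))/4 = -½ + (-4/(1 + 10))/4 = -½ + (-4/11)/4 = -½ + (-2*2/11)/4 = -½ + (¼)*(-4/11) = -½ - 1/11 = -13/22 ≈ -0.59091)
k(a, n) = -13/22 + a (k(a, n) = 1*a - 13/22 = a - 13/22 = -13/22 + a)
171 + k(-9 + 9, -4) = 171 + (-13/22 + (-9 + 9)) = 171 + (-13/22 + 0) = 171 - 13/22 = 3749/22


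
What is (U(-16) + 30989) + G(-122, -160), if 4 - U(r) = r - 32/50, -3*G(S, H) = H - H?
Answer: 775241/25 ≈ 31010.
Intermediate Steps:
G(S, H) = 0 (G(S, H) = -(H - H)/3 = -1/3*0 = 0)
U(r) = 116/25 - r (U(r) = 4 - (r - 32/50) = 4 - (r - 32*1/50) = 4 - (r - 16/25) = 4 - (-16/25 + r) = 4 + (16/25 - r) = 116/25 - r)
(U(-16) + 30989) + G(-122, -160) = ((116/25 - 1*(-16)) + 30989) + 0 = ((116/25 + 16) + 30989) + 0 = (516/25 + 30989) + 0 = 775241/25 + 0 = 775241/25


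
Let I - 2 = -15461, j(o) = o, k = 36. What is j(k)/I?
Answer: -12/5153 ≈ -0.0023287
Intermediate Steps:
I = -15459 (I = 2 - 15461 = -15459)
j(k)/I = 36/(-15459) = 36*(-1/15459) = -12/5153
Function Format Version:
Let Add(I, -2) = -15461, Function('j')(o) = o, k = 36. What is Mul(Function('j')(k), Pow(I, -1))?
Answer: Rational(-12, 5153) ≈ -0.0023287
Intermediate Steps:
I = -15459 (I = Add(2, -15461) = -15459)
Mul(Function('j')(k), Pow(I, -1)) = Mul(36, Pow(-15459, -1)) = Mul(36, Rational(-1, 15459)) = Rational(-12, 5153)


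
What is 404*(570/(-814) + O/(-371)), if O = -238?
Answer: -511868/21571 ≈ -23.729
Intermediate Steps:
404*(570/(-814) + O/(-371)) = 404*(570/(-814) - 238/(-371)) = 404*(570*(-1/814) - 238*(-1/371)) = 404*(-285/407 + 34/53) = 404*(-1267/21571) = -511868/21571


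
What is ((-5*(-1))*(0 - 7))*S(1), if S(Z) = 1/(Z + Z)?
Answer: -35/2 ≈ -17.500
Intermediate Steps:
S(Z) = 1/(2*Z)
((-5*(-1))*(0 - 7))*S(1) = ((-5*(-1))*(0 - 7))*((½)/1) = (5*(-7))*((½)*1) = -35*½ = -35/2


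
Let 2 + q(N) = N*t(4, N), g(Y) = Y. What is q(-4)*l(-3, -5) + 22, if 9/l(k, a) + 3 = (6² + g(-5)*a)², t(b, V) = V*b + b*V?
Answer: 41465/1859 ≈ 22.305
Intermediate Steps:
t(b, V) = 2*V*b (t(b, V) = V*b + V*b = 2*V*b)
q(N) = -2 + 8*N² (q(N) = -2 + N*(2*N*4) = -2 + N*(8*N) = -2 + 8*N²)
l(k, a) = 9/(-3 + (36 - 5*a)²) (l(k, a) = 9/(-3 + (6² - 5*a)²) = 9/(-3 + (36 - 5*a)²))
q(-4)*l(-3, -5) + 22 = (-2 + 8*(-4)²)*(9/(-3 + (36 - 5*(-5))²)) + 22 = (-2 + 8*16)*(9/(-3 + (36 + 25)²)) + 22 = (-2 + 128)*(9/(-3 + 61²)) + 22 = 126*(9/(-3 + 3721)) + 22 = 126*(9/3718) + 22 = 567/1859 + 22 = 41465/1859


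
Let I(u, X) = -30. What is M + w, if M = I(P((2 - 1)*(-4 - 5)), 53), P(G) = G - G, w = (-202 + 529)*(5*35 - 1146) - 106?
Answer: -317653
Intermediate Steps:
w = -317623 (w = 327*(175 - 1146) - 106 = 327*(-971) - 106 = -317517 - 106 = -317623)
P(G) = 0
M = -30
M + w = -30 - 317623 = -317653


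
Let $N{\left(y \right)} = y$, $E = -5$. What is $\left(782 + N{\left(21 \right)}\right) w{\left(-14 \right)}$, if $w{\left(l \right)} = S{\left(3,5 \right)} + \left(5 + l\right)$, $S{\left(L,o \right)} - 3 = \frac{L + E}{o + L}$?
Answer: $- \frac{20075}{4} \approx -5018.8$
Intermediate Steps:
$S{\left(L,o \right)} = 3 + \frac{-5 + L}{L + o}$ ($S{\left(L,o \right)} = 3 + \frac{L - 5}{o + L} = 3 + \frac{-5 + L}{L + o}$)
$w{\left(l \right)} = \frac{31}{4} + l$ ($w{\left(l \right)} = \frac{-5 + 3 \cdot 5 + 4 \cdot 3}{3 + 5} + \left(5 + l\right) = \frac{-5 + 15 + 12}{8} + \left(5 + l\right) = \frac{1}{8} \cdot 22 + \left(5 + l\right) = \frac{11}{4} + \left(5 + l\right) = \frac{31}{4} + l$)
$\left(782 + N{\left(21 \right)}\right) w{\left(-14 \right)} = \left(782 + 21\right) \left(\frac{31}{4} - 14\right) = 803 \left(- \frac{25}{4}\right) = - \frac{20075}{4}$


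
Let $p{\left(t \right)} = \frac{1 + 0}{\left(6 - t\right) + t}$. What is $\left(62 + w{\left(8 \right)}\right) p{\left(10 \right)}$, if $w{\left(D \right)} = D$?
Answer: $\frac{35}{3} \approx 11.667$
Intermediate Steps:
$p{\left(t \right)} = \frac{1}{6}$ ($p{\left(t \right)} = 1 \cdot \frac{1}{6} = \frac{1}{6}$)
$\left(62 + w{\left(8 \right)}\right) p{\left(10 \right)} = \left(62 + 8\right) \frac{1}{6} = 70 \cdot \frac{1}{6} = \frac{35}{3}$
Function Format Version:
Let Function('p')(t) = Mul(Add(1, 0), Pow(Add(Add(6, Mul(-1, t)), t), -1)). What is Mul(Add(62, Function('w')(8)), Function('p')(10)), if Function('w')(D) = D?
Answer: Rational(35, 3) ≈ 11.667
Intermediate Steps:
Function('p')(t) = Rational(1, 6) (Function('p')(t) = Mul(1, Pow(6, -1)) = Mul(1, Rational(1, 6)) = Rational(1, 6))
Mul(Add(62, Function('w')(8)), Function('p')(10)) = Mul(Add(62, 8), Rational(1, 6)) = Mul(70, Rational(1, 6)) = Rational(35, 3)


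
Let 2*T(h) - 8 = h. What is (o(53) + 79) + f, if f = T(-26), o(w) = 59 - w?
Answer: 76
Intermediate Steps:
T(h) = 4 + h/2
f = -9 (f = 4 + (½)*(-26) = 4 - 13 = -9)
(o(53) + 79) + f = ((59 - 1*53) + 79) - 9 = ((59 - 53) + 79) - 9 = (6 + 79) - 9 = 85 - 9 = 76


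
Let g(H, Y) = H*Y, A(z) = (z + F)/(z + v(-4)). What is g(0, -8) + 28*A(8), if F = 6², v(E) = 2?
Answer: 616/5 ≈ 123.20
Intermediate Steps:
F = 36
A(z) = (36 + z)/(2 + z) (A(z) = (z + 36)/(z + 2) = (36 + z)/(2 + z))
g(0, -8) + 28*A(8) = 0*(-8) + 28*((36 + 8)/(2 + 8)) = 0 + 28*(44/10) = 0 + 28*((⅒)*44) = 0 + 28*(22/5) = 0 + 616/5 = 616/5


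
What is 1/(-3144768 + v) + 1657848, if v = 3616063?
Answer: 781335473161/471295 ≈ 1.6578e+6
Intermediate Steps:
1/(-3144768 + v) + 1657848 = 1/(-3144768 + 3616063) + 1657848 = 1/471295 + 1657848 = 781335473161/471295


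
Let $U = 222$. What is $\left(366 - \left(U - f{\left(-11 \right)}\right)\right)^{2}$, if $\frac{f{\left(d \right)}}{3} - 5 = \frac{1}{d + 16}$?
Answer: $\frac{636804}{25} \approx 25472.0$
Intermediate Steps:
$f{\left(d \right)} = 15 + \frac{3}{16 + d}$ ($f{\left(d \right)} = 15 + \frac{3}{d + 16} = 15 + \frac{3}{16 + d}$)
$\left(366 - \left(U - f{\left(-11 \right)}\right)\right)^{2} = \left(366 - \left(222 - \frac{3 \left(81 + 5 \left(-11\right)\right)}{16 - 11}\right)\right)^{2} = \left(366 - \left(222 - \frac{3 \left(81 - 55\right)}{5}\right)\right)^{2} = \left(366 - \left(222 - \frac{78}{5}\right)\right)^{2} = \left(366 + \left(\frac{78}{5} - 222\right)\right)^{2} = \left(366 - \frac{1032}{5}\right)^{2} = \left(\frac{798}{5}\right)^{2} = \frac{636804}{25}$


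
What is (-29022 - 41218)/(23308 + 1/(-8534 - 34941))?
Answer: -3053684000/1013315299 ≈ -3.0136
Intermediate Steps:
(-29022 - 41218)/(23308 + 1/(-8534 - 34941)) = -70240/(23308 + 1/(-43475)) = -70240/(23308 - 1/43475) = -70240/1013315299/43475 = -70240*43475/1013315299 = -3053684000/1013315299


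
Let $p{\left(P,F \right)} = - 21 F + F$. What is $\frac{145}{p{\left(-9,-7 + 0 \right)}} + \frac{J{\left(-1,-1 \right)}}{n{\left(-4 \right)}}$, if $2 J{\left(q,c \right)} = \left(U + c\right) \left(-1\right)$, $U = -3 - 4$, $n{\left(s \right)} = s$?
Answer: $\frac{1}{28} \approx 0.035714$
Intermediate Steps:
$U = -7$ ($U = -3 - 4 = -7$)
$J{\left(q,c \right)} = \frac{7}{2} - \frac{c}{2}$ ($J{\left(q,c \right)} = \frac{\left(-7 + c\right) \left(-1\right)}{2} = \frac{7 - c}{2} = \frac{7}{2} - \frac{c}{2}$)
$p{\left(P,F \right)} = - 20 F$
$\frac{145}{p{\left(-9,-7 + 0 \right)}} + \frac{J{\left(-1,-1 \right)}}{n{\left(-4 \right)}} = \frac{145}{\left(-20\right) \left(-7 + 0\right)} + \frac{\frac{7}{2} - - \frac{1}{2}}{-4} = \frac{145}{\left(-20\right) \left(-7\right)} + \left(\frac{7}{2} + \frac{1}{2}\right) \left(- \frac{1}{4}\right) = \frac{145}{140} + 4 \left(- \frac{1}{4}\right) = 145 \cdot \frac{1}{140} - 1 = \frac{29}{28} - 1 = \frac{1}{28}$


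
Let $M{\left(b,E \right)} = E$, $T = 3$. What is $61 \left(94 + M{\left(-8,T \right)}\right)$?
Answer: $5917$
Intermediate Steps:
$61 \left(94 + M{\left(-8,T \right)}\right) = 61 \left(94 + 3\right) = 61 \cdot 97 = 5917$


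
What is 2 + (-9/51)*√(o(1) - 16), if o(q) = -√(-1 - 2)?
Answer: 2 - 3*√(-16 - I*√3)/17 ≈ 1.9618 + 0.70691*I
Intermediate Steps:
o(q) = -I*√3 (o(q) = -√(-3) = -I*√3)
2 + (-9/51)*√(o(1) - 16) = 2 + (-9/51)*√(-I*√3 - 16) = 2 + (-9*1/51)*√(-16 - I*√3) = 2 - 3*√(-16 - I*√3)/17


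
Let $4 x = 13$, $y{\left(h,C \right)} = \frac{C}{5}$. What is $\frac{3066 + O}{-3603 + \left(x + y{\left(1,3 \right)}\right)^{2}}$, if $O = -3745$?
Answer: $\frac{271600}{1435271} \approx 0.18923$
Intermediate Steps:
$y{\left(h,C \right)} = \frac{C}{5}$ ($y{\left(h,C \right)} = C \frac{1}{5} = \frac{C}{5}$)
$x = \frac{13}{4}$ ($x = \frac{1}{4} \cdot 13 = \frac{13}{4} \approx 3.25$)
$\frac{3066 + O}{-3603 + \left(x + y{\left(1,3 \right)}\right)^{2}} = \frac{3066 - 3745}{-3603 + \left(\frac{13}{4} + \frac{1}{5} \cdot 3\right)^{2}} = - \frac{679}{-3603 + \left(\frac{13}{4} + \frac{3}{5}\right)^{2}} = - \frac{679}{-3603 + \left(\frac{77}{20}\right)^{2}} = - \frac{679}{-3603 + \frac{5929}{400}} = - \frac{679}{- \frac{1435271}{400}} = \left(-679\right) \left(- \frac{400}{1435271}\right) = \frac{271600}{1435271}$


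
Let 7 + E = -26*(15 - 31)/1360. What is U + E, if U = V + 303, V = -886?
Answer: -50124/85 ≈ -589.69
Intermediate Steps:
U = -583 (U = -886 + 303 = -583)
E = -569/85 (E = -7 - 26*(15 - 31)/1360 = -7 - 26*(-16)*(1/1360) = -7 + 416*(1/1360) = -7 + 26/85 = -569/85 ≈ -6.6941)
U + E = -583 - 569/85 = -50124/85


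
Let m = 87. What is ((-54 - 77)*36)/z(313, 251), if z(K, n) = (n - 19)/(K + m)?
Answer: -235800/29 ≈ -8131.0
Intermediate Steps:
z(K, n) = (-19 + n)/(87 + K) (z(K, n) = (n - 19)/(K + 87) = (-19 + n)/(87 + K))
((-54 - 77)*36)/z(313, 251) = ((-54 - 77)*36)/(((-19 + 251)/(87 + 313))) = (-131*36)/((232/400)) = -4716/((1/400)*232) = -4716/29/50 = -4716*50/29 = -235800/29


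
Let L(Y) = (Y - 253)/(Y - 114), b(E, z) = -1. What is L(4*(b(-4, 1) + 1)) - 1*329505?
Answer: -37563317/114 ≈ -3.2950e+5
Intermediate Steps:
L(Y) = (-253 + Y)/(-114 + Y)
L(4*(b(-4, 1) + 1)) - 1*329505 = (-253 + 4*(-1 + 1))/(-114 + 4*(-1 + 1)) - 1*329505 = (-253 + 4*0)/(-114 + 4*0) - 329505 = (-253 + 0)/(-114 + 0) - 329505 = -253/(-114) - 329505 = -1/114*(-253) - 329505 = 253/114 - 329505 = -37563317/114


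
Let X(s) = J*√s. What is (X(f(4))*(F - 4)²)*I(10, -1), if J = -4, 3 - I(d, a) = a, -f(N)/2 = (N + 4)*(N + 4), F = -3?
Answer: -6272*I*√2 ≈ -8870.0*I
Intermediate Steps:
f(N) = -2*(4 + N)² (f(N) = -2*(N + 4)*(N + 4) = -2*(4 + N)*(4 + N) = -2*(4 + N)²)
I(d, a) = 3 - a
X(s) = -4*√s
(X(f(4))*(F - 4)²)*I(10, -1) = ((-4*8*I*√2)*(-3 - 4)²)*(3 - 1*(-1)) = (-4*8*I*√2*(-7)²)*(3 + 1) = (-4*8*I*√2*49)*4 = (-32*I*√2*49)*4 = -1568*I*√2*4 = -6272*I*√2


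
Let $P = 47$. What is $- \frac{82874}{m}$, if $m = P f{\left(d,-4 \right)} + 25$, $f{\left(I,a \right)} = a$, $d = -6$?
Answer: $\frac{82874}{163} \approx 508.43$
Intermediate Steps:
$m = -163$ ($m = 47 \left(-4\right) + 25 = -188 + 25 = -163$)
$- \frac{82874}{m} = - \frac{82874}{-163} = \left(-82874\right) \left(- \frac{1}{163}\right) = \frac{82874}{163}$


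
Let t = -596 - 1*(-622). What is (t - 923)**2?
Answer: 804609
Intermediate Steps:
t = 26 (t = -596 + 622 = 26)
(t - 923)**2 = (26 - 923)**2 = (-897)**2 = 804609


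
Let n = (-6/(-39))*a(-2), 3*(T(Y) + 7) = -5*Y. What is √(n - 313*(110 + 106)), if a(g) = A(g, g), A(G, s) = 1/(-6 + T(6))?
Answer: I*√6044223406/299 ≈ 260.02*I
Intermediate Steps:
T(Y) = -7 - 5*Y/3 (T(Y) = -7 + (-5*Y)/3 = -7 - 5*Y/3)
A(G, s) = -1/23 (A(G, s) = 1/(-6 + (-7 - 5/3*6)) = 1/(-6 + (-7 - 10)) = 1/(-6 - 17) = 1/(-23) = -1/23)
a(g) = -1/23
n = -2/299 (n = -6/(-39)*(-1/23) = -6*(-1/39)*(-1/23) = (2/13)*(-1/23) = -2/299 ≈ -0.0066890)
√(n - 313*(110 + 106)) = √(-2/299 - 313*(110 + 106)) = √(-2/299 - 313*216) = √(-2/299 - 67608) = √(-20214794/299) = I*√6044223406/299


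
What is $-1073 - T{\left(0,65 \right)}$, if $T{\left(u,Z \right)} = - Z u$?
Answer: $-1073$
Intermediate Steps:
$T{\left(u,Z \right)} = - Z u$
$-1073 - T{\left(0,65 \right)} = -1073 - \left(-1\right) 65 \cdot 0 = -1073 - 0 = -1073 + 0 = -1073$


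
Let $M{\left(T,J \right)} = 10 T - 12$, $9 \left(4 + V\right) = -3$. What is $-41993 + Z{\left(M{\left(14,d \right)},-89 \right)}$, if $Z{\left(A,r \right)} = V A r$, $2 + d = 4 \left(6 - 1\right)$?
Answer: $\frac{22117}{3} \approx 7372.3$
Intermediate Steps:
$V = - \frac{13}{3}$ ($V = -4 + \frac{1}{9} \left(-3\right) = -4 - \frac{1}{3} = - \frac{13}{3} \approx -4.3333$)
$d = 18$ ($d = -2 + 4 \left(6 - 1\right) = -2 + 4 \cdot 5 = -2 + 20 = 18$)
$M{\left(T,J \right)} = -12 + 10 T$
$Z{\left(A,r \right)} = - \frac{13 A r}{3}$ ($Z{\left(A,r \right)} = - \frac{13 A}{3} r = - \frac{13 A r}{3}$)
$-41993 + Z{\left(M{\left(14,d \right)},-89 \right)} = -41993 - \frac{13}{3} \left(-12 + 10 \cdot 14\right) \left(-89\right) = -41993 - \frac{13}{3} \left(-12 + 140\right) \left(-89\right) = -41993 - \frac{1664}{3} \left(-89\right) = -41993 + \frac{148096}{3} = \frac{22117}{3}$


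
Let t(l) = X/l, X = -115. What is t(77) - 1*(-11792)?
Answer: 907869/77 ≈ 11791.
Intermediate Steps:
t(l) = -115/l
t(77) - 1*(-11792) = -115/77 - 1*(-11792) = -115*1/77 + 11792 = -115/77 + 11792 = 907869/77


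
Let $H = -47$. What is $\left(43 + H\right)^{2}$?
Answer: $16$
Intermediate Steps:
$\left(43 + H\right)^{2} = \left(43 - 47\right)^{2} = \left(-4\right)^{2} = 16$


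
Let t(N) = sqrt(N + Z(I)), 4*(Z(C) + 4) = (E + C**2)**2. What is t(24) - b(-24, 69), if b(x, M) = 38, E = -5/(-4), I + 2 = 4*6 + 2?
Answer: -38 + 3*sqrt(592529)/8 ≈ 250.66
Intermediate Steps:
I = 24 (I = -2 + (4*6 + 2) = -2 + (24 + 2) = -2 + 26 = 24)
E = 5/4 (E = -5*(-1/4) = 5/4 ≈ 1.2500)
Z(C) = -4 + (5/4 + C**2)**2/4
t(N) = sqrt(5331225/64 + N) (t(N) = sqrt(N + (-4 + (5 + 4*24**2)**2/64)) = sqrt(N + (-4 + (5 + 4*576)**2/64)) = sqrt(N + (-4 + (5 + 2304)**2/64)) = sqrt(N + (-4 + (1/64)*2309**2)) = sqrt(N + (-4 + (1/64)*5331481)) = sqrt(N + (-4 + 5331481/64)) = sqrt(N + 5331225/64) = sqrt(5331225/64 + N))
t(24) - b(-24, 69) = sqrt(5331225 + 64*24)/8 - 1*38 = sqrt(5331225 + 1536)/8 - 38 = sqrt(5332761)/8 - 38 = (3*sqrt(592529))/8 - 38 = 3*sqrt(592529)/8 - 38 = -38 + 3*sqrt(592529)/8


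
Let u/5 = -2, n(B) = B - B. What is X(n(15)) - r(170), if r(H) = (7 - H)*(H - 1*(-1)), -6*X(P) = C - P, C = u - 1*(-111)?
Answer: 167137/6 ≈ 27856.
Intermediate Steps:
n(B) = 0
u = -10 (u = 5*(-2) = -10)
C = 101 (C = -10 - 1*(-111) = -10 + 111 = 101)
X(P) = -101/6 + P/6 (X(P) = -(101 - P)/6 = -101/6 + P/6)
r(H) = (1 + H)*(7 - H) (r(H) = (7 - H)*(H + 1) = (7 - H)*(1 + H) = (1 + H)*(7 - H))
X(n(15)) - r(170) = (-101/6 + (1/6)*0) - (7 - 1*170**2 + 6*170) = (-101/6 + 0) - (7 - 1*28900 + 1020) = -101/6 - (7 - 28900 + 1020) = -101/6 - 1*(-27873) = -101/6 + 27873 = 167137/6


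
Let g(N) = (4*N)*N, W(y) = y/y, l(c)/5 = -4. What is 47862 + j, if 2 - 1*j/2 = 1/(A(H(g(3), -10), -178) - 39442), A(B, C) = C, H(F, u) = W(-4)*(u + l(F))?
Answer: 948225461/19810 ≈ 47866.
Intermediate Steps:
l(c) = -20 (l(c) = 5*(-4) = -20)
W(y) = 1
g(N) = 4*N²
H(F, u) = -20 + u (H(F, u) = 1*(u - 20) = 1*(-20 + u) = -20 + u)
j = 79241/19810 (j = 4 - 2/(-178 - 39442) = 4 - 2/(-39620) = 4 - 2*(-1/39620) = 4 + 1/19810 = 79241/19810 ≈ 4.0001)
47862 + j = 47862 + 79241/19810 = 948225461/19810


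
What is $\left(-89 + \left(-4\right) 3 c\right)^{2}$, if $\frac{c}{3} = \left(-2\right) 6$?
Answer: $117649$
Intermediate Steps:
$c = -36$ ($c = 3 \left(\left(-2\right) 6\right) = 3 \left(-12\right) = -36$)
$\left(-89 + \left(-4\right) 3 c\right)^{2} = \left(-89 + \left(-4\right) 3 \left(-36\right)\right)^{2} = \left(-89 - -432\right)^{2} = \left(-89 + 432\right)^{2} = 343^{2} = 117649$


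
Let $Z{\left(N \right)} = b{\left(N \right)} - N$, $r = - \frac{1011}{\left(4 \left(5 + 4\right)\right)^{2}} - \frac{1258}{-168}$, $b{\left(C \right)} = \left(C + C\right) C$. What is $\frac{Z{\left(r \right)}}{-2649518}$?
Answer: $- \frac{380810305}{12114359357184} \approx -3.1435 \cdot 10^{-5}$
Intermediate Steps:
$b{\left(C \right)} = 2 C^{2}$ ($b{\left(C \right)} = 2 C C = 2 C^{2}$)
$r = \frac{20285}{3024}$ ($r = - \frac{1011}{\left(4 \cdot 9\right)^{2}} - - \frac{629}{84} = - \frac{1011}{36^{2}} + \frac{629}{84} = - \frac{1011}{1296} + \frac{629}{84} = \left(-1011\right) \frac{1}{1296} + \frac{629}{84} = - \frac{337}{432} + \frac{629}{84} = \frac{20285}{3024} \approx 6.708$)
$Z{\left(N \right)} = - N + 2 N^{2}$ ($Z{\left(N \right)} = 2 N^{2} - N = - N + 2 N^{2}$)
$\frac{Z{\left(r \right)}}{-2649518} = \frac{\frac{20285}{3024} \left(-1 + 2 \cdot \frac{20285}{3024}\right)}{-2649518} = \frac{20285 \left(-1 + \frac{20285}{1512}\right)}{3024} \left(- \frac{1}{2649518}\right) = \frac{20285}{3024} \cdot \frac{18773}{1512} \left(- \frac{1}{2649518}\right) = \frac{380810305}{4572288} \left(- \frac{1}{2649518}\right) = - \frac{380810305}{12114359357184}$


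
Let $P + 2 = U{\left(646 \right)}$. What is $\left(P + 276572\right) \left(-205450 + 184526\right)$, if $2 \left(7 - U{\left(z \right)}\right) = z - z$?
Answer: $-5787097148$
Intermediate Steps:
$U{\left(z \right)} = 7$ ($U{\left(z \right)} = 7 - \frac{z - z}{2} = 7 - 0 = 7 + 0 = 7$)
$P = 5$ ($P = -2 + 7 = 5$)
$\left(P + 276572\right) \left(-205450 + 184526\right) = \left(5 + 276572\right) \left(-205450 + 184526\right) = 276577 \left(-20924\right) = -5787097148$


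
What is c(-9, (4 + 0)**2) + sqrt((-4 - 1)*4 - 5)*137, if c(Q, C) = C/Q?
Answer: -16/9 + 685*I ≈ -1.7778 + 685.0*I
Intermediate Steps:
c(-9, (4 + 0)**2) + sqrt((-4 - 1)*4 - 5)*137 = (4 + 0)**2/(-9) + sqrt((-4 - 1)*4 - 5)*137 = 4**2*(-1/9) + sqrt(-5*4 - 5)*137 = 16*(-1/9) + sqrt(-20 - 5)*137 = -16/9 + sqrt(-25)*137 = -16/9 + (5*I)*137 = -16/9 + 685*I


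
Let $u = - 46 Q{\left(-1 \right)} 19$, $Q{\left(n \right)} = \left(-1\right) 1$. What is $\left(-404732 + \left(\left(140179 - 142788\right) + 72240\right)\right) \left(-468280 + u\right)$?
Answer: $156628218006$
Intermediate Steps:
$Q{\left(n \right)} = -1$
$u = 874$ ($u = \left(-46\right) \left(-1\right) 19 = 46 \cdot 19 = 874$)
$\left(-404732 + \left(\left(140179 - 142788\right) + 72240\right)\right) \left(-468280 + u\right) = \left(-404732 + \left(\left(140179 - 142788\right) + 72240\right)\right) \left(-468280 + 874\right) = \left(-404732 + \left(-2609 + 72240\right)\right) \left(-467406\right) = \left(-404732 + 69631\right) \left(-467406\right) = \left(-335101\right) \left(-467406\right) = 156628218006$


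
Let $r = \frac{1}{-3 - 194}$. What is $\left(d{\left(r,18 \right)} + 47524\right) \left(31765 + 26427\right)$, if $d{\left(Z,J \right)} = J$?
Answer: $2766564064$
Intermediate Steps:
$r = - \frac{1}{197}$ ($r = \frac{1}{-197} = - \frac{1}{197} \approx -0.0050761$)
$\left(d{\left(r,18 \right)} + 47524\right) \left(31765 + 26427\right) = \left(18 + 47524\right) \left(31765 + 26427\right) = 47542 \cdot 58192 = 2766564064$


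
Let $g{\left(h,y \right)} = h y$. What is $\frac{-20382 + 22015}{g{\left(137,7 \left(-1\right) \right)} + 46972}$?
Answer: $\frac{1633}{46013} \approx 0.03549$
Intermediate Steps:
$\frac{-20382 + 22015}{g{\left(137,7 \left(-1\right) \right)} + 46972} = \frac{-20382 + 22015}{137 \cdot 7 \left(-1\right) + 46972} = \frac{1633}{137 \left(-7\right) + 46972} = \frac{1633}{-959 + 46972} = \frac{1633}{46013}$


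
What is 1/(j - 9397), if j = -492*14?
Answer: -1/16285 ≈ -6.1406e-5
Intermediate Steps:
j = -6888
1/(j - 9397) = 1/(-6888 - 9397) = 1/(-16285) = -1/16285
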